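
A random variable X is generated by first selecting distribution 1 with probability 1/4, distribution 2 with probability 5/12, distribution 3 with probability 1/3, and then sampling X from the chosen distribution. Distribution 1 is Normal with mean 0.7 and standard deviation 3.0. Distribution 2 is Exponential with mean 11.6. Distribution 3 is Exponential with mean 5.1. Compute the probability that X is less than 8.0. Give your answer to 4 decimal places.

0.7196

Conditional on each component, P(X < 8.0): 1: 0.99252; 2: 0.498251; 3: 0.791669.
By total probability, P(X < 8.0) = 0.25·0.99252 + 0.416667·0.498251 + 0.333333·0.791669 = 0.719624.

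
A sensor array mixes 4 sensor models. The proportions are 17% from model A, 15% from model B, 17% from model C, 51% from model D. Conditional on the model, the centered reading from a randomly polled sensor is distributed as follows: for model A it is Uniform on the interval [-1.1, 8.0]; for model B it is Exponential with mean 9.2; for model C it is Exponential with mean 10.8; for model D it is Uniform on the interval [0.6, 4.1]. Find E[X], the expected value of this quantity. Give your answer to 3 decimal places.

5.001

Component means — A: 3.45; B: 9.2; C: 10.8; D: 2.35.
E[X] = 0.17·3.45 + 0.15·9.2 + 0.17·10.8 + 0.51·2.35 = 5.001.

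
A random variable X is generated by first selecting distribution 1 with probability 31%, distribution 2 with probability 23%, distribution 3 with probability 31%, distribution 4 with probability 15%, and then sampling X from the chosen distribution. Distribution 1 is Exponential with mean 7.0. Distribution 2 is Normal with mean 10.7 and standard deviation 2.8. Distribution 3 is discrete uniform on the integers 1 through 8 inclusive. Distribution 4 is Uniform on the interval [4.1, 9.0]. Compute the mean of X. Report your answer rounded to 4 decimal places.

Component means — 1: 7; 2: 10.7; 3: 4.5; 4: 6.55.
E[X] = 0.31·7 + 0.23·10.7 + 0.31·4.5 + 0.15·6.55 = 7.0085.

7.0085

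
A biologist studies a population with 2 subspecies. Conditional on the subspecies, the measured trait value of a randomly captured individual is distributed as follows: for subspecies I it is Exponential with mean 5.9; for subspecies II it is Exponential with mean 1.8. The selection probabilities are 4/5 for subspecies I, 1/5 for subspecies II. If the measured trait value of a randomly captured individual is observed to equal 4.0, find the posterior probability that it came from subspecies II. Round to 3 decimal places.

0.149

Likelihoods f(4.0 | ·): I: 0.0860421; II: 0.0602045.
Posterior ∝ prior × likelihood. Numerator for II: 0.2·0.0602045 = 0.0120409.
Normalizing constant: 0.8·0.0860421 + 0.2·0.0602045 = 0.0808746.
P(II | observation) = 0.0120409 / 0.0808746 = 0.148884.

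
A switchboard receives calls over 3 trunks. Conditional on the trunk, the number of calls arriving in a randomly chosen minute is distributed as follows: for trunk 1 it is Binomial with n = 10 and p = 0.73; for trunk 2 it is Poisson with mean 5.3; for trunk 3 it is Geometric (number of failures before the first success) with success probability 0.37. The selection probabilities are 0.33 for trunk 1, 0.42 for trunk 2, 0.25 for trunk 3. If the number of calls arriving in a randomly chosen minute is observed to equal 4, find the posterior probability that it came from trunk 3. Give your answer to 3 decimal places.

Likelihoods P(X=4 | ·): 1: 0.0231043; 2: 0.164109; 3: 0.058286.
Posterior ∝ prior × likelihood. Numerator for 3: 0.25·0.058286 = 0.0145715.
Normalizing constant: 0.33·0.0231043 + 0.42·0.164109 + 0.25·0.058286 = 0.0911216.
P(3 | observation) = 0.0145715 / 0.0911216 = 0.159913.

0.160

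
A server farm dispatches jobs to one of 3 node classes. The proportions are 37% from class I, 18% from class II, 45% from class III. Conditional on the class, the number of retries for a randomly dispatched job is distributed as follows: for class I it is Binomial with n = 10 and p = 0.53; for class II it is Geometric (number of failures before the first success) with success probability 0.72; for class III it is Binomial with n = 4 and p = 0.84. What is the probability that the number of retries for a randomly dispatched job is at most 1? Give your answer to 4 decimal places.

0.1748

Conditional on each class, P(X ≤ 1): I: 0.00645738; II: 0.9216; III: 0.0144179.
By total probability, P(X ≤ 1) = 0.37·0.00645738 + 0.18·0.9216 + 0.45·0.0144179 = 0.174765.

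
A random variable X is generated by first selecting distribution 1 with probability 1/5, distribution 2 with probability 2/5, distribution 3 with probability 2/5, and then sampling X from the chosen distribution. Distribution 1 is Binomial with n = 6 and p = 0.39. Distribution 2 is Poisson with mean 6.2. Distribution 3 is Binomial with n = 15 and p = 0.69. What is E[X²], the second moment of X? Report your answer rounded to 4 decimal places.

63.3690

For each component E[X²] = Var + (mean)², giving 1: 6.903; 2: 44.64; 3: 110.331.
Overall E[X²] = 0.2·6.903 + 0.4·44.64 + 0.4·110.331 = 63.369.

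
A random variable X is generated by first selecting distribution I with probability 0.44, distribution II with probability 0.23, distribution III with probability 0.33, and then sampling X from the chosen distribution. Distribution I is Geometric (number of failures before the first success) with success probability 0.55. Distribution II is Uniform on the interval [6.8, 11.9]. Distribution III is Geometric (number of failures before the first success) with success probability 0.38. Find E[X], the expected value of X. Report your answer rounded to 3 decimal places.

3.049

Component means — I: 0.818182; II: 9.35; III: 1.63158.
E[X] = 0.44·0.818182 + 0.23·9.35 + 0.33·1.63158 = 3.04892.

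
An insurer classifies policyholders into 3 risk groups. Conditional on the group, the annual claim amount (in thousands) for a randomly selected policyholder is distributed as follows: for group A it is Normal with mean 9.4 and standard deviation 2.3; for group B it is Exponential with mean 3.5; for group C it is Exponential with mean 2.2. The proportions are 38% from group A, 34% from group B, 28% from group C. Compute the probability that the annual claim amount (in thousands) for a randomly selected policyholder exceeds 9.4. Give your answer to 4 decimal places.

Conditional on each group, P(X > 9.4): A: 0.5; B: 0.0681725; C: 0.0139437.
By total probability, P(X > 9.4) = 0.38·0.5 + 0.34·0.0681725 + 0.28·0.0139437 = 0.217083.

0.2171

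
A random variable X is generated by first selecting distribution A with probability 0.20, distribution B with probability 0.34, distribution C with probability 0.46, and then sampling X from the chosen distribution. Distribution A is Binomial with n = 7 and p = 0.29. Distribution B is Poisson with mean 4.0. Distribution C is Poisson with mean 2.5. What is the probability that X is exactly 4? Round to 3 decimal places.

Conditional on each component, P(X = 4): A: 0.0886003; B: 0.195367; C: 0.133602.
By total probability, P(X = 4) = 0.2·0.0886003 + 0.34·0.195367 + 0.46·0.133602 = 0.145602.

0.146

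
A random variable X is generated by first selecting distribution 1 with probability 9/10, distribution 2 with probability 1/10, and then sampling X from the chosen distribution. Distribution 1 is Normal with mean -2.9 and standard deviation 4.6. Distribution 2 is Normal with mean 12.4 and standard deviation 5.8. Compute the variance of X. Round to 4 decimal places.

Per component, 1: μ=-2.9, E[X²]=29.57; 2: μ=12.4, E[X²]=187.4.
E[X] = 0.9·-2.9 + 0.1·12.4 = -1.37.
E[X²] = 0.9·29.57 + 0.1·187.4 = 45.353.
Var(X) = E[X²] − (E[X])² = 45.353 − 1.8769 = 43.4761.

43.4761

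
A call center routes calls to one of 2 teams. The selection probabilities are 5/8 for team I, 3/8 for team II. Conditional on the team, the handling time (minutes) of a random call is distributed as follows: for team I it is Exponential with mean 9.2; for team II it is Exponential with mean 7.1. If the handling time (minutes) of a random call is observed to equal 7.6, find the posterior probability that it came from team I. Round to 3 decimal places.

0.622

Likelihoods f(7.6 | ·): I: 0.0475825; II: 0.0482906.
Posterior ∝ prior × likelihood. Numerator for I: 0.625·0.0475825 = 0.0297391.
Normalizing constant: 0.625·0.0475825 + 0.375·0.0482906 = 0.0478481.
P(I | observation) = 0.0297391 / 0.0478481 = 0.621531.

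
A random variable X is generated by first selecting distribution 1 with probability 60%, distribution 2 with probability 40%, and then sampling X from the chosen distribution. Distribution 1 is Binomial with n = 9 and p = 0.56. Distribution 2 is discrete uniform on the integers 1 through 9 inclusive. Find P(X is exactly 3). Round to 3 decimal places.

Conditional on each component, P(X = 3): 1: 0.107043; 2: 0.111111.
By total probability, P(X = 3) = 0.6·0.107043 + 0.4·0.111111 = 0.10867.

0.109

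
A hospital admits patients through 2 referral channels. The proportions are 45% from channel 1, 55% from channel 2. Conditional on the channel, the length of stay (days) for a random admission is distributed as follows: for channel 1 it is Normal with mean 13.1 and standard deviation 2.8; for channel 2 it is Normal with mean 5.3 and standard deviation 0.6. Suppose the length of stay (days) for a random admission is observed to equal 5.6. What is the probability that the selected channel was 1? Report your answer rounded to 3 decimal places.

0.005

Likelihoods f(5.6 | ·): 1: 0.00394254; 2: 0.586776.
Posterior ∝ prior × likelihood. Numerator for 1: 0.45·0.00394254 = 0.00177414.
Normalizing constant: 0.45·0.00394254 + 0.55·0.586776 = 0.324501.
P(1 | observation) = 0.00177414 / 0.324501 = 0.0054673.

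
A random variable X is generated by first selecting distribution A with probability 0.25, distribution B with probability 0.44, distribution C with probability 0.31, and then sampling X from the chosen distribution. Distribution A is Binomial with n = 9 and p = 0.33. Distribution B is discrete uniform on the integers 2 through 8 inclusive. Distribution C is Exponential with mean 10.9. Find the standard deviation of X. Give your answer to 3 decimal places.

Per component, A: μ=2.97, E[X²]=10.8108; B: μ=5, E[X²]=29; C: μ=10.9, E[X²]=237.62.
E[X] = 0.25·2.97 + 0.44·5 + 0.31·10.9 = 6.3215.
E[X²] = 0.25·10.8108 + 0.44·29 + 0.31·237.62 = 89.1249.
Var(X) = E[X²] − (E[X])² = 89.1249 − 39.9614 = 49.1635.
SD(X) = √49.1635 = 7.01167.

7.012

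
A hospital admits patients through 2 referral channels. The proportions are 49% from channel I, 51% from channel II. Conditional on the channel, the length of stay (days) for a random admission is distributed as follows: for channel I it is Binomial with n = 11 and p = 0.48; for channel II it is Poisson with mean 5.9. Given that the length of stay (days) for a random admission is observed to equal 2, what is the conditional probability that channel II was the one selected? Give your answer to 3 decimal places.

Likelihoods P(X=2 | ·): I: 0.035227; II: 0.04768.
Posterior ∝ prior × likelihood. Numerator for II: 0.51·0.04768 = 0.0243168.
Normalizing constant: 0.49·0.035227 + 0.51·0.04768 = 0.041578.
P(II | observation) = 0.0243168 / 0.041578 = 0.584848.

0.585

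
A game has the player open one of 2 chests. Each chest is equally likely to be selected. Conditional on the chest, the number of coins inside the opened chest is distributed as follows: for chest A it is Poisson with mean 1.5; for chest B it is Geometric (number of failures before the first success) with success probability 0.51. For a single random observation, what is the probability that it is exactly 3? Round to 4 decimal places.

Conditional on each chest, P(X = 3): A: 0.125511; B: 0.060001.
By total probability, P(X = 3) = 0.5·0.125511 + 0.5·0.060001 = 0.0927559.

0.0928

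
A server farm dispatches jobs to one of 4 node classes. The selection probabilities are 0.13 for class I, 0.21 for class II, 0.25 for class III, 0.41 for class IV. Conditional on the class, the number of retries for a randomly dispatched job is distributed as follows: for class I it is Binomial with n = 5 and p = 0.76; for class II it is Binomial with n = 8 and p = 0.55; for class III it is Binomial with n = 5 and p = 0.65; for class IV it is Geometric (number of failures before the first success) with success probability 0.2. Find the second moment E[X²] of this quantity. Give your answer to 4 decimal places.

24.1622

For each component E[X²] = Var + (mean)², giving I: 15.352; II: 21.34; III: 11.7; IV: 36.
Overall E[X²] = 0.13·15.352 + 0.21·21.34 + 0.25·11.7 + 0.41·36 = 24.1622.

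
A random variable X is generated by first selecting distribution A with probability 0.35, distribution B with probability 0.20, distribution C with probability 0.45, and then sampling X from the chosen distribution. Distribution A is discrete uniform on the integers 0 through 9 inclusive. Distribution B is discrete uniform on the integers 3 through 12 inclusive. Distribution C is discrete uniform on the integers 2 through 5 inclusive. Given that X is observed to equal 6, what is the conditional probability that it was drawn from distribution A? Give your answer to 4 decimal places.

0.6364

Likelihoods P(X=6 | ·): A: 0.1; B: 0.1; C: 0.
Posterior ∝ prior × likelihood. Numerator for A: 0.35·0.1 = 0.035.
Normalizing constant: 0.35·0.1 + 0.2·0.1 + 0.45·0 = 0.055.
P(A | observation) = 0.035 / 0.055 = 0.636364.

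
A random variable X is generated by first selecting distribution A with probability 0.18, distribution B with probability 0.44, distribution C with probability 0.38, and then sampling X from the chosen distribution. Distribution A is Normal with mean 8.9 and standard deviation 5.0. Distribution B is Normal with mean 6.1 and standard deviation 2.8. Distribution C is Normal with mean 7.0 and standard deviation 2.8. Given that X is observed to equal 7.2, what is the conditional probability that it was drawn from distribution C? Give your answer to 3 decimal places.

Likelihoods f(7.2 | ·): A: 0.0753074; B: 0.131898; C: 0.142116.
Posterior ∝ prior × likelihood. Numerator for C: 0.38·0.142116 = 0.0540042.
Normalizing constant: 0.18·0.0753074 + 0.44·0.131898 + 0.38·0.142116 = 0.125595.
P(C | observation) = 0.0540042 / 0.125595 = 0.429988.

0.430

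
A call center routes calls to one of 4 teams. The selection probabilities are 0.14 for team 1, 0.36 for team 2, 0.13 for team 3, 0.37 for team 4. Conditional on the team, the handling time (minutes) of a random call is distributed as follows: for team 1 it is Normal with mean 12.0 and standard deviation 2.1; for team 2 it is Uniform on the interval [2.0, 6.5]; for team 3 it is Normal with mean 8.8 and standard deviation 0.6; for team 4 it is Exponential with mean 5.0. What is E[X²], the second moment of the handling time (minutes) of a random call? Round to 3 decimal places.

56.501

For each component E[X²] = Var + (mean)², giving 1: 148.41; 2: 19.75; 3: 77.8; 4: 50.
Overall E[X²] = 0.14·148.41 + 0.36·19.75 + 0.13·77.8 + 0.37·50 = 56.5014.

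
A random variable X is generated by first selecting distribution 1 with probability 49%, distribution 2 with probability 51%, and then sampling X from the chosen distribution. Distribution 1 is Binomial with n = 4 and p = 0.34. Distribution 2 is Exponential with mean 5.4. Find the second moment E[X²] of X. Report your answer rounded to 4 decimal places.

31.0893

For each component E[X²] = Var + (mean)², giving 1: 2.7472; 2: 58.32.
Overall E[X²] = 0.49·2.7472 + 0.51·58.32 = 31.0893.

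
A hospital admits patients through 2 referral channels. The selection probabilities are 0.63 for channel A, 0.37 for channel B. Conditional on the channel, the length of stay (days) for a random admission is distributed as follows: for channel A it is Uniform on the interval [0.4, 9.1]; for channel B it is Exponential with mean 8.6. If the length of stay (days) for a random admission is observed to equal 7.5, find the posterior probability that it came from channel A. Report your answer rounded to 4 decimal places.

0.8010

Likelihoods f(7.5 | ·): A: 0.114943; B: 0.0486134.
Posterior ∝ prior × likelihood. Numerator for A: 0.63·0.114943 = 0.0724138.
Normalizing constant: 0.63·0.114943 + 0.37·0.0486134 = 0.0904008.
P(A | observation) = 0.0724138 / 0.0904008 = 0.801031.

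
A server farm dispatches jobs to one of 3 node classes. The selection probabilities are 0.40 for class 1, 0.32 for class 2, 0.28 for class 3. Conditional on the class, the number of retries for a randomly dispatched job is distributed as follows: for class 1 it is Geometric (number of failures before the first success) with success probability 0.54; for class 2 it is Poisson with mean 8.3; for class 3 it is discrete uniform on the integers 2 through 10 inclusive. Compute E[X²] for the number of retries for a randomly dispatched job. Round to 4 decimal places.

For each component E[X²] = Var + (mean)², giving 1: 2.30316; 2: 77.19; 3: 42.6667.
Overall E[X²] = 0.4·2.30316 + 0.32·77.19 + 0.28·42.6667 = 37.5687.

37.5687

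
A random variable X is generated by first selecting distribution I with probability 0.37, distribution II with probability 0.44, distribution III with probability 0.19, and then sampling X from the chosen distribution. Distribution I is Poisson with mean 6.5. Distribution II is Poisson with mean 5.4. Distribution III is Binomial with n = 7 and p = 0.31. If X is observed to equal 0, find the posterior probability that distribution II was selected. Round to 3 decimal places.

0.119

Likelihoods P(X=0 | ·): I: 0.00150344; II: 0.00451658; III: 0.0744635.
Posterior ∝ prior × likelihood. Numerator for II: 0.44·0.00451658 = 0.0019873.
Normalizing constant: 0.37·0.00150344 + 0.44·0.00451658 + 0.19·0.0744635 = 0.0166916.
P(II | observation) = 0.0019873 / 0.0166916 = 0.119059.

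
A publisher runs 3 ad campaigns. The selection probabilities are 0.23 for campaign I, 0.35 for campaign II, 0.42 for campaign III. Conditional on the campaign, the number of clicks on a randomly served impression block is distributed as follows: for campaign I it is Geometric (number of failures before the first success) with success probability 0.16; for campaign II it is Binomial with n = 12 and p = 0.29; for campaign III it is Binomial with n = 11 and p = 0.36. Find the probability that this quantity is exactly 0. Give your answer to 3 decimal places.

0.046

Conditional on each campaign, P(X = 0): I: 0.16; II: 0.0164097; III: 0.0073787.
By total probability, P(X = 0) = 0.23·0.16 + 0.35·0.0164097 + 0.42·0.0073787 = 0.0456424.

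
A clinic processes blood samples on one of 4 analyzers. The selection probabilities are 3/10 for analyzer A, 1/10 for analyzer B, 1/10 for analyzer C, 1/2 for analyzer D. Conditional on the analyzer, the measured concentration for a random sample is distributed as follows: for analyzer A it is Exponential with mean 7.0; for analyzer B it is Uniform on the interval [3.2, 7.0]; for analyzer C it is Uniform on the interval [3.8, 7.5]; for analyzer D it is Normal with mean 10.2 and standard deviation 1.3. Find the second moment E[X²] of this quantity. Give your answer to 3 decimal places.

88.293

For each component E[X²] = Var + (mean)², giving A: 98; B: 27.2133; C: 33.0633; D: 105.73.
Overall E[X²] = 0.3·98 + 0.1·27.2133 + 0.1·33.0633 + 0.5·105.73 = 88.2927.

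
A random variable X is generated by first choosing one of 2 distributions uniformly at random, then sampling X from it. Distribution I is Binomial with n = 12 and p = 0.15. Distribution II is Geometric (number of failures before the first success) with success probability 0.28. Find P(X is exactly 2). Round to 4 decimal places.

Conditional on each component, P(X = 2): I: 0.292358; II: 0.145152.
By total probability, P(X = 2) = 0.5·0.292358 + 0.5·0.145152 = 0.218755.

0.2188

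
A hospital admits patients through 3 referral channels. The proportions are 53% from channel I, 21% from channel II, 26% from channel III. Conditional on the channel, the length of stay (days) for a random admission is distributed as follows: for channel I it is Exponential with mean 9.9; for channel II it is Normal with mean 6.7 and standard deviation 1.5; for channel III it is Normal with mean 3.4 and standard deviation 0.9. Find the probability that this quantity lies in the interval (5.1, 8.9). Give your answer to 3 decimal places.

Conditional on each channel, P(5.1 < X < 8.9): I: 0.19043; II: 0.785705; III: 0.0294534.
By total probability, P(5.1 < X < 8.9) = 0.53·0.19043 + 0.21·0.785705 + 0.26·0.0294534 = 0.273584.

0.274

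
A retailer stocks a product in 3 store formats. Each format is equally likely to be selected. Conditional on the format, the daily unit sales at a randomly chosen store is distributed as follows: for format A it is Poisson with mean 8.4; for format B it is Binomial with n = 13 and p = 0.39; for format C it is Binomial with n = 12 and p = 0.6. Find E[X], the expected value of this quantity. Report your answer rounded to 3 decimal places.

6.890

Component means — A: 8.4; B: 5.07; C: 7.2.
E[X] = 0.333333·8.4 + 0.333333·5.07 + 0.333333·7.2 = 6.89.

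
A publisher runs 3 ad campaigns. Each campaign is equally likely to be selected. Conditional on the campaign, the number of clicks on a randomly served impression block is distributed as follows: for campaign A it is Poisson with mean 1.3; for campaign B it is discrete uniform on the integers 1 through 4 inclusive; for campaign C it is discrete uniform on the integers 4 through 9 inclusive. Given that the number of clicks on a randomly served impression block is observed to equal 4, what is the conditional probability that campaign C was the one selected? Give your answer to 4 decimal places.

Likelihoods P(X=4 | ·): A: 0.0324324; B: 0.25; C: 0.166667.
Posterior ∝ prior × likelihood. Numerator for C: 0.333333·0.166667 = 0.0555556.
Normalizing constant: 0.333333·0.0324324 + 0.333333·0.25 + 0.333333·0.166667 = 0.1497.
P(C | observation) = 0.0555556 / 0.1497 = 0.371113.

0.3711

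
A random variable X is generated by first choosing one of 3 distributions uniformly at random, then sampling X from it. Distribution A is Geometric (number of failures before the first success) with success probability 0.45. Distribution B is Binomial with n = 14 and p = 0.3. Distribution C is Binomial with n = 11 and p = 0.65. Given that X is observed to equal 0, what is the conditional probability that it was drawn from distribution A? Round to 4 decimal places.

Likelihoods P(X=0 | ·): A: 0.45; B: 0.00678223; C: 9.65492e-06.
Posterior ∝ prior × likelihood. Numerator for A: 0.333333·0.45 = 0.15.
Normalizing constant: 0.333333·0.45 + 0.333333·0.00678223 + 0.333333·9.65492e-06 = 0.152264.
P(A | observation) = 0.15 / 0.152264 = 0.985131.

0.9851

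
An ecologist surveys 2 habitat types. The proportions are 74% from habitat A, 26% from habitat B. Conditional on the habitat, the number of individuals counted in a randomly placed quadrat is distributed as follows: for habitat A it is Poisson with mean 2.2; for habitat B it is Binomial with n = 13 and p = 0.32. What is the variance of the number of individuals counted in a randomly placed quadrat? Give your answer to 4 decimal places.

Per component, A: μ=2.2, E[X²]=7.04; B: μ=4.16, E[X²]=20.1344.
E[X] = 0.74·2.2 + 0.26·4.16 = 2.7096.
E[X²] = 0.74·7.04 + 0.26·20.1344 = 10.4445.
Var(X) = E[X²] − (E[X])² = 10.4445 − 7.34193 = 3.10261.

3.1026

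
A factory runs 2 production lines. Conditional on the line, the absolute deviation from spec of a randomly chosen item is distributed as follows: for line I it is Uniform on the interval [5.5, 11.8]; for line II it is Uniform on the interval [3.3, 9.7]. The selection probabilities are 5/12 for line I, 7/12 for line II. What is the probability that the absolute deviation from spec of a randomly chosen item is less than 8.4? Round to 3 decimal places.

0.657

Conditional on each line, P(X < 8.4): I: 0.460317; II: 0.796875.
By total probability, P(X < 8.4) = 0.416667·0.460317 + 0.583333·0.796875 = 0.656643.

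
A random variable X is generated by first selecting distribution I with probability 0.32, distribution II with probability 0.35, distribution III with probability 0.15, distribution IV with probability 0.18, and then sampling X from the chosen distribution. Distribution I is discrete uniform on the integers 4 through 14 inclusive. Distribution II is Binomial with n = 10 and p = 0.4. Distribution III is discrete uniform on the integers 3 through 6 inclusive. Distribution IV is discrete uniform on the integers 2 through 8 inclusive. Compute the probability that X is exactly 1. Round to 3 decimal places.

0.014

Conditional on each component, P(X = 1): I: 0; II: 0.0403108; III: 0; IV: 0.
By total probability, P(X = 1) = 0.32·0 + 0.35·0.0403108 + 0.15·0 + 0.18·0 = 0.0141088.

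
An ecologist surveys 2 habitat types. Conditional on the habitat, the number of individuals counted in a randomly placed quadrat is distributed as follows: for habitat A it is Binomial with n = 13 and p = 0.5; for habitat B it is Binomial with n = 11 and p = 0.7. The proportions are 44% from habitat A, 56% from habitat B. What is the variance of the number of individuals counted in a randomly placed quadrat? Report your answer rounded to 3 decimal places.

3.078

Per component, A: μ=6.5, E[X²]=45.5; B: μ=7.7, E[X²]=61.6.
E[X] = 0.44·6.5 + 0.56·7.7 = 7.172.
E[X²] = 0.44·45.5 + 0.56·61.6 = 54.516.
Var(X) = E[X²] − (E[X])² = 54.516 − 51.4376 = 3.07842.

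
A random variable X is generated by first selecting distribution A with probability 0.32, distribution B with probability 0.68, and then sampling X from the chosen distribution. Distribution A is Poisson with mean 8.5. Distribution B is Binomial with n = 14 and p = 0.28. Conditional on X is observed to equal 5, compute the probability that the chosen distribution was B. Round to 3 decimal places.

0.835

Likelihoods P(X=5 | ·): A: 0.0752333; B: 0.179162.
Posterior ∝ prior × likelihood. Numerator for B: 0.68·0.179162 = 0.12183.
Normalizing constant: 0.32·0.0752333 + 0.68·0.179162 = 0.145905.
P(B | observation) = 0.12183 / 0.145905 = 0.834998.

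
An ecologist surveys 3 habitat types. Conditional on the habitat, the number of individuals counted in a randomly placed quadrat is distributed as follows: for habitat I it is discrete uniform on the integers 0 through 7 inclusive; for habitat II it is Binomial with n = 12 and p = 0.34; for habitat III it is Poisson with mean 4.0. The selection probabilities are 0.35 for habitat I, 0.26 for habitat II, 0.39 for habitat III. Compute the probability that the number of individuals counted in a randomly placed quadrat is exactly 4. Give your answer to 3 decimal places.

0.182

Conditional on each habitat, P(X = 4): I: 0.125; II: 0.238162; III: 0.195367.
By total probability, P(X = 4) = 0.35·0.125 + 0.26·0.238162 + 0.39·0.195367 = 0.181865.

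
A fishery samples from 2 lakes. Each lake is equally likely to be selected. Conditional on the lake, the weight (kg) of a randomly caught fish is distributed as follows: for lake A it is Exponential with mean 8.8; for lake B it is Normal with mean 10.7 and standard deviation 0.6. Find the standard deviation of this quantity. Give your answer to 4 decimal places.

6.3089

Per component, A: μ=8.8, E[X²]=154.88; B: μ=10.7, E[X²]=114.85.
E[X] = 0.5·8.8 + 0.5·10.7 = 9.75.
E[X²] = 0.5·154.88 + 0.5·114.85 = 134.865.
Var(X) = E[X²] − (E[X])² = 134.865 − 95.0625 = 39.8025.
SD(X) = √39.8025 = 6.30892.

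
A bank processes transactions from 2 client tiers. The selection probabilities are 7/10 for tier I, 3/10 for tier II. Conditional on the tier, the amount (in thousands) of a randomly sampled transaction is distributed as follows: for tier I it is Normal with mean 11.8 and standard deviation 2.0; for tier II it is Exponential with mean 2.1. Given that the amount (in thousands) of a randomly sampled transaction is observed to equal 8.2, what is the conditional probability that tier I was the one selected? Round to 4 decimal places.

0.9057

Likelihoods f(8.2 | ·): I: 0.0394751; II: 0.00959321.
Posterior ∝ prior × likelihood. Numerator for I: 0.7·0.0394751 = 0.0276326.
Normalizing constant: 0.7·0.0394751 + 0.3·0.00959321 = 0.0305105.
P(I | observation) = 0.0276326 / 0.0305105 = 0.905673.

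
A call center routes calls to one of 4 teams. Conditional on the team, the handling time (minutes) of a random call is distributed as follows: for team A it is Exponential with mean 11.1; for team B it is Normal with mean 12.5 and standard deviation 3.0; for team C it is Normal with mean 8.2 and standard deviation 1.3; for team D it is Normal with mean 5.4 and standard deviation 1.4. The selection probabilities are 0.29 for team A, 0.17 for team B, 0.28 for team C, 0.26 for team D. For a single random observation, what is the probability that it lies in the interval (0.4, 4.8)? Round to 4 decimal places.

Conditional on each team, P(0.4 < X < 4.8): A: 0.315677; B: 0.00510657; C: 0.00445635; D: 0.33394.
By total probability, P(0.4 < X < 4.8) = 0.29·0.315677 + 0.17·0.00510657 + 0.28·0.00445635 + 0.26·0.33394 = 0.180487.

0.1805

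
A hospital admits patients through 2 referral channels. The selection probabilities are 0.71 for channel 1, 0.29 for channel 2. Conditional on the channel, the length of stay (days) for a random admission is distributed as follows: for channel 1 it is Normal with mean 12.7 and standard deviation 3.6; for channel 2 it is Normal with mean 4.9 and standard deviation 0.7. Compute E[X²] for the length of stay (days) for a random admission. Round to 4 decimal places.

130.8225

For each component E[X²] = Var + (mean)², giving 1: 174.25; 2: 24.5.
Overall E[X²] = 0.71·174.25 + 0.29·24.5 = 130.822.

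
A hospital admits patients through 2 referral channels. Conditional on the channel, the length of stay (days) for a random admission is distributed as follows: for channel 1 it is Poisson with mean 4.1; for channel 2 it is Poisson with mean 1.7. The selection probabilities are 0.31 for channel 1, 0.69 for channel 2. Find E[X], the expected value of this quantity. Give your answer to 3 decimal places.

2.444

Component means — 1: 4.1; 2: 1.7.
E[X] = 0.31·4.1 + 0.69·1.7 = 2.444.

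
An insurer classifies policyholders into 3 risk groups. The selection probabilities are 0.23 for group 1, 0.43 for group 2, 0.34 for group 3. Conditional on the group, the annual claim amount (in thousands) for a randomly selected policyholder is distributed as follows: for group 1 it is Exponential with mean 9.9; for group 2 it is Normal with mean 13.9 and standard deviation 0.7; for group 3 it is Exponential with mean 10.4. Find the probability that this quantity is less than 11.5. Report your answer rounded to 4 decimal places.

0.3856

Conditional on each group, P(X < 11.5): 1: 0.68702; 2: 0.000303383; 3: 0.669044.
By total probability, P(X < 11.5) = 0.23·0.68702 + 0.43·0.000303383 + 0.34·0.669044 = 0.38562.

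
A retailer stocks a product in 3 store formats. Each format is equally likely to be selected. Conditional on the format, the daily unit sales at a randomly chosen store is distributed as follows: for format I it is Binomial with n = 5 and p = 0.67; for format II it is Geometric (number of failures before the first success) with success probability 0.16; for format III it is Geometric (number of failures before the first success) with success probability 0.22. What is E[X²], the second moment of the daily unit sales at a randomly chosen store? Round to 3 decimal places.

For each component E[X²] = Var + (mean)², giving I: 12.328; II: 60.375; III: 28.686.
Overall E[X²] = 0.333333·12.328 + 0.333333·60.375 + 0.333333·28.686 = 33.7963.

33.796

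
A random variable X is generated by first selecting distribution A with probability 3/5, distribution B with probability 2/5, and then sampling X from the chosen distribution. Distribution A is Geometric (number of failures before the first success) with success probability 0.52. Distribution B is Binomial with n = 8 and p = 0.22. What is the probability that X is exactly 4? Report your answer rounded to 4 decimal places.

0.0408

Conditional on each component, P(X = 4): A: 0.0276038; B: 0.060697.
By total probability, P(X = 4) = 0.6·0.0276038 + 0.4·0.060697 = 0.0408411.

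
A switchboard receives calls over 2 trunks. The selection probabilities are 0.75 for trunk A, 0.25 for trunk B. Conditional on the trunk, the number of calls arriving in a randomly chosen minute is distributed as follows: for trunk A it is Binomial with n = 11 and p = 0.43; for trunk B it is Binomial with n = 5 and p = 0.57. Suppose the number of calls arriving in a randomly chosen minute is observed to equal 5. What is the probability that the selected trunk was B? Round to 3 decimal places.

0.079

Likelihoods P(X=5 | ·): A: 0.232934; B: 0.0601692.
Posterior ∝ prior × likelihood. Numerator for B: 0.25·0.0601692 = 0.0150423.
Normalizing constant: 0.75·0.232934 + 0.25·0.0601692 = 0.189743.
P(B | observation) = 0.0150423 / 0.189743 = 0.0792772.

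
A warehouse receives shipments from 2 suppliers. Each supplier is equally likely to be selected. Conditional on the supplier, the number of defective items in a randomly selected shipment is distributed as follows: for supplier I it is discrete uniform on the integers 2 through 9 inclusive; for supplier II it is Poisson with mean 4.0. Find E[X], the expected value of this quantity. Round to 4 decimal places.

4.7500

Component means — I: 5.5; II: 4.
E[X] = 0.5·5.5 + 0.5·4 = 4.75.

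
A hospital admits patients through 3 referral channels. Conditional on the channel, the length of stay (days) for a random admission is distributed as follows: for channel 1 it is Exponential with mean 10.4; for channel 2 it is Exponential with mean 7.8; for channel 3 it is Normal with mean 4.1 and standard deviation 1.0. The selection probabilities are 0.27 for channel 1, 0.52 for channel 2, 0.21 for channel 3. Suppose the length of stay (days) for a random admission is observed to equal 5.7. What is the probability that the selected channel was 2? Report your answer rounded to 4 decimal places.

Likelihoods f(5.7 | ·): 1: 0.0555827; 2: 0.0617357; 3: 0.110921.
Posterior ∝ prior × likelihood. Numerator for 2: 0.52·0.0617357 = 0.0321026.
Normalizing constant: 0.27·0.0555827 + 0.52·0.0617357 + 0.21·0.110921 = 0.0704033.
P(2 | observation) = 0.0321026 / 0.0704033 = 0.455981.

0.4560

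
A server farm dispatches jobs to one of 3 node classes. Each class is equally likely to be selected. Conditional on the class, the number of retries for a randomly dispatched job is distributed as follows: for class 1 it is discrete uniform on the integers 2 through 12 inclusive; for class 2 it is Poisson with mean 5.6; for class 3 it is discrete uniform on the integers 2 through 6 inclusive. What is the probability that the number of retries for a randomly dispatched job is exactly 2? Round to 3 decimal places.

Conditional on each class, P(X = 2): 1: 0.0909091; 2: 0.0579825; 3: 0.2.
By total probability, P(X = 2) = 0.333333·0.0909091 + 0.333333·0.0579825 + 0.333333·0.2 = 0.116297.

0.116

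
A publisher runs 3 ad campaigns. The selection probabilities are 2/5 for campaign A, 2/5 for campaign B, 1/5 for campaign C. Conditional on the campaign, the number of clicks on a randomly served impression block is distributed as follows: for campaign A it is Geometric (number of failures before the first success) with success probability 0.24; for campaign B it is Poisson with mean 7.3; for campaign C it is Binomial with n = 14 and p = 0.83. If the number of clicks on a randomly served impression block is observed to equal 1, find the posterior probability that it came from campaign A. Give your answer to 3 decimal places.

Likelihoods P(X=1 | ·): A: 0.1824; B: 0.00493143; C: 1.15091e-09.
Posterior ∝ prior × likelihood. Numerator for A: 0.4·0.1824 = 0.07296.
Normalizing constant: 0.4·0.1824 + 0.4·0.00493143 + 0.2·1.15091e-09 = 0.0749326.
P(A | observation) = 0.07296 / 0.0749326 = 0.973675.

0.974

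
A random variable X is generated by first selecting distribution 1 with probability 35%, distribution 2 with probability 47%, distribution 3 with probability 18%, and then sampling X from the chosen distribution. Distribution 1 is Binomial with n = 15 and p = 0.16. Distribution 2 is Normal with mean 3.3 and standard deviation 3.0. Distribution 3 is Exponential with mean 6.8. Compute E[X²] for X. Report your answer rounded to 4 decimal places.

28.7163

For each component E[X²] = Var + (mean)², giving 1: 7.776; 2: 19.89; 3: 92.48.
Overall E[X²] = 0.35·7.776 + 0.47·19.89 + 0.18·92.48 = 28.7163.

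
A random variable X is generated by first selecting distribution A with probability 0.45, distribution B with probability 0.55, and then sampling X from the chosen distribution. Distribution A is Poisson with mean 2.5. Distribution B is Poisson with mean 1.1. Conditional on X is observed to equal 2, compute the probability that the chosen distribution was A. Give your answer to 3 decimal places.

0.510

Likelihoods P(X=2 | ·): A: 0.256516; B: 0.201387.
Posterior ∝ prior × likelihood. Numerator for A: 0.45·0.256516 = 0.115432.
Normalizing constant: 0.45·0.256516 + 0.55·0.201387 = 0.226195.
P(A | observation) = 0.115432 / 0.226195 = 0.510321.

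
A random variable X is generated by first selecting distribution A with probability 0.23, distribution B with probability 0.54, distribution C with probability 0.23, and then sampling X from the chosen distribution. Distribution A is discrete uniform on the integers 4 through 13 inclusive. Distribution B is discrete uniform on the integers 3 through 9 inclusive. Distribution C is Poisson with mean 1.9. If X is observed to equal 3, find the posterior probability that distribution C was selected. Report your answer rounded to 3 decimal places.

0.338

Likelihoods P(X=3 | ·): A: 0; B: 0.142857; C: 0.170982.
Posterior ∝ prior × likelihood. Numerator for C: 0.23·0.170982 = 0.0393258.
Normalizing constant: 0.23·0 + 0.54·0.142857 + 0.23·0.170982 = 0.116469.
P(C | observation) = 0.0393258 / 0.116469 = 0.337652.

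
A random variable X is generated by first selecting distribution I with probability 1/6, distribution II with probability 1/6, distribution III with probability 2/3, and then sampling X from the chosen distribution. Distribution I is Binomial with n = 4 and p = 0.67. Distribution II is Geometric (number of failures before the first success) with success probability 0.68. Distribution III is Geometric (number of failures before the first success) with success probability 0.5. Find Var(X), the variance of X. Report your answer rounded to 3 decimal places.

Per component, I: μ=2.68, E[X²]=8.0668; II: μ=0.470588, E[X²]=0.913495; III: μ=1, E[X²]=3.
E[X] = 0.166667·2.68 + 0.166667·0.470588 + 0.666667·1 = 1.19176.
E[X²] = 0.166667·8.0668 + 0.166667·0.913495 + 0.666667·3 = 3.49672.
Var(X) = E[X²] − (E[X])² = 3.49672 − 1.4203 = 2.07641.

2.076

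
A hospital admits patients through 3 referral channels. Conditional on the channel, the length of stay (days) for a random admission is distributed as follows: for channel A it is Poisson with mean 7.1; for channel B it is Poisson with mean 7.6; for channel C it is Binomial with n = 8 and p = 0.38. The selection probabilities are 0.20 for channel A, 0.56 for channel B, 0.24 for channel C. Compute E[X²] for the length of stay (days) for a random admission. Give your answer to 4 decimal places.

For each component E[X²] = Var + (mean)², giving A: 57.51; B: 65.36; C: 11.1264.
Overall E[X²] = 0.2·57.51 + 0.56·65.36 + 0.24·11.1264 = 50.7739.

50.7739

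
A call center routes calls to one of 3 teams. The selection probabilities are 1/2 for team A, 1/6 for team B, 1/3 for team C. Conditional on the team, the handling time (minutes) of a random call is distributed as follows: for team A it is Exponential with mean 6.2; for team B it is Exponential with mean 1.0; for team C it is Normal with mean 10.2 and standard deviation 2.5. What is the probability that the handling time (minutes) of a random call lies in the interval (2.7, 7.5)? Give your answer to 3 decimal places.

Conditional on each team, P(2.7 < X < 7.5): A: 0.348658; B: 0.0666524; C: 0.138721.
By total probability, P(2.7 < X < 7.5) = 0.5·0.348658 + 0.166667·0.0666524 + 0.333333·0.138721 = 0.231678.

0.232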